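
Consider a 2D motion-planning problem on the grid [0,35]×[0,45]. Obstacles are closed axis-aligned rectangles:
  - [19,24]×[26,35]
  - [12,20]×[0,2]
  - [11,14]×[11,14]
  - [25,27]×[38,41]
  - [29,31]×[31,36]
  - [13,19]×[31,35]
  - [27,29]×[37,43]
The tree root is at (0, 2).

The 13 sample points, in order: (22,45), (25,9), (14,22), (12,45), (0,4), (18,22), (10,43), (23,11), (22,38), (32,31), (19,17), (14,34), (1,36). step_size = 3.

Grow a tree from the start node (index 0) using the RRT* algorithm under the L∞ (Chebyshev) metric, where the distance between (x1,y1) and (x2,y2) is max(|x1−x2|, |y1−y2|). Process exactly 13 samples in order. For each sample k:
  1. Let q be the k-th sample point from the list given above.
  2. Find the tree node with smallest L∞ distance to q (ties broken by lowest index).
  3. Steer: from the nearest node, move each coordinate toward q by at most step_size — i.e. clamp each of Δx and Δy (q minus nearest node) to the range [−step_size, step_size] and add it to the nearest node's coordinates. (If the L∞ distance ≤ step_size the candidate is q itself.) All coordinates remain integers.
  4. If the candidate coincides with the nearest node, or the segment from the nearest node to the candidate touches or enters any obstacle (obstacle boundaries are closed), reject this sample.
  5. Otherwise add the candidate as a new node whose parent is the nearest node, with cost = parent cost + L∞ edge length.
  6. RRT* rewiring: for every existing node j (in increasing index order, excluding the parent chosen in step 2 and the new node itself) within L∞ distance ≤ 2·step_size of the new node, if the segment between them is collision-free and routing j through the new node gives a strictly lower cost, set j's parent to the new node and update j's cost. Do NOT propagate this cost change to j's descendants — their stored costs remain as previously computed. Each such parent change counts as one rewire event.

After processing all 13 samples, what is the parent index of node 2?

1. q=(22,45) nearest=0 d=43 new=(3,5) → add node 1 parent=0 cost=3
2. q=(25,9) nearest=1 d=22 new=(6,8) → add node 2 parent=1 cost=6
3. q=(14,22) nearest=2 d=14 new=(9,11) → add node 3 parent=2 cost=9
4. q=(12,45) nearest=3 d=34 new=(12,14) → blocked by [11,14]×[11,14], reject
5. q=(0,4) nearest=0 d=2 new=(0,4) → add node 4 parent=0 cost=2
6. q=(18,22) nearest=3 d=11 new=(12,14) → blocked by [11,14]×[11,14], reject
7. q=(10,43) nearest=3 d=32 new=(10,14) → add node 5 parent=3 cost=12
8. q=(23,11) nearest=5 d=13 new=(13,11) → blocked by [11,14]×[11,14], reject
9. q=(22,38) nearest=5 d=24 new=(13,17) → add node 6 parent=5 cost=15
10. q=(32,31) nearest=6 d=19 new=(16,20) → add node 7 parent=6 cost=18
11. q=(19,17) nearest=7 d=3 new=(19,17) → add node 8 parent=7 cost=21
12. q=(14,34) nearest=7 d=14 new=(14,23) → add node 9 parent=7 cost=21
13. q=(1,36) nearest=9 d=13 new=(11,26) → add node 10 parent=9 cost=24

Parent of node 2: 1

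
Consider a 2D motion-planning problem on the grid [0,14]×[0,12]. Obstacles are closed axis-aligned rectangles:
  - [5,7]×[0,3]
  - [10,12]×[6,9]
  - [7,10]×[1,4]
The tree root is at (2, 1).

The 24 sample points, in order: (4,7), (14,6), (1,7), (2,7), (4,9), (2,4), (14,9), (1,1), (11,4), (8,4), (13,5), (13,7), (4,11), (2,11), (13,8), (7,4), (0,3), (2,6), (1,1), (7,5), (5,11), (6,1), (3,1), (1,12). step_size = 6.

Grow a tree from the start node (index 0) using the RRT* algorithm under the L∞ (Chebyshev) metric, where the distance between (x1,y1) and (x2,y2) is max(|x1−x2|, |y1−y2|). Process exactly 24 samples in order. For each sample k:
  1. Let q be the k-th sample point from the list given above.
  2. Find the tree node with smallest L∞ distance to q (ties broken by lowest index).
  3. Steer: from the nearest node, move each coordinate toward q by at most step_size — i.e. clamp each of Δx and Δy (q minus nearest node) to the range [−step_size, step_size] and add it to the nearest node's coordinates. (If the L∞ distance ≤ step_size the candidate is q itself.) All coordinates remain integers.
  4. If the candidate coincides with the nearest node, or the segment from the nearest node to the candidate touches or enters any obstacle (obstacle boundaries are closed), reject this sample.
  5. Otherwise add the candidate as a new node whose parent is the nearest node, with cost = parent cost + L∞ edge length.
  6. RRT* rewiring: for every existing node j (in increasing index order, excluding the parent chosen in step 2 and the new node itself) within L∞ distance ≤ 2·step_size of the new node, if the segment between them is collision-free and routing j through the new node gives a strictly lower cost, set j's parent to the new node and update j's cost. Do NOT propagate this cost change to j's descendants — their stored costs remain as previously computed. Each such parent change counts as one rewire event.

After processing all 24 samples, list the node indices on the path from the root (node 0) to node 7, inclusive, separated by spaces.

Path: 0 1 7

1. q=(4,7) nearest=0 d=6 new=(4,7) → add node 1 parent=0 cost=6
2. q=(14,6) nearest=1 d=10 new=(10,6) → blocked by [10,12]×[6,9], reject
3. q=(1,7) nearest=1 d=3 new=(1,7) → add node 2 parent=1 cost=9
4. q=(2,7) nearest=2 d=1 new=(2,7) → add node 3 parent=2 cost=10
5. q=(4,9) nearest=1 d=2 new=(4,9) → add node 4 parent=1 cost=8
6. q=(2,4) nearest=0 d=3 new=(2,4) → add node 5 parent=0 cost=3; rewire 2→5 (6<9); rewire 3→5 (6<10)
7. q=(14,9) nearest=1 d=10 new=(10,9) → blocked by [10,12]×[6,9], reject
8. q=(1,1) nearest=0 d=1 new=(1,1) → add node 6 parent=0 cost=1
9. q=(11,4) nearest=1 d=7 new=(10,4) → blocked by [7,10]×[1,4], reject
10. q=(8,4) nearest=1 d=4 new=(8,4) → blocked by [7,10]×[1,4], reject
11. q=(13,5) nearest=1 d=9 new=(10,5) → add node 7 parent=1 cost=12
12. q=(13,7) nearest=7 d=3 new=(13,7) → blocked by [10,12]×[6,9], reject
13. q=(4,11) nearest=4 d=2 new=(4,11) → add node 8 parent=4 cost=10
14. q=(2,11) nearest=4 d=2 new=(2,11) → add node 9 parent=4 cost=10
15. q=(13,8) nearest=7 d=3 new=(13,8) → blocked by [10,12]×[6,9], reject
16. q=(7,4) nearest=1 d=3 new=(7,4) → blocked by [7,10]×[1,4], reject
17. q=(0,3) nearest=0 d=2 new=(0,3) → add node 10 parent=0 cost=2
18. q=(2,6) nearest=2 d=1 new=(2,6) → add node 11 parent=2 cost=7
19. q=(1,1) nearest=6 d=0 → coincident, reject
20. q=(7,5) nearest=1 d=3 new=(7,5) → add node 12 parent=1 cost=9
21. q=(5,11) nearest=8 d=1 new=(5,11) → add node 13 parent=8 cost=11
22. q=(6,1) nearest=0 d=4 new=(6,1) → blocked by [5,7]×[0,3], reject
23. q=(3,1) nearest=0 d=1 new=(3,1) → add node 14 parent=0 cost=1; rewire 11→14 (6<7)
24. q=(1,12) nearest=9 d=1 new=(1,12) → add node 15 parent=9 cost=11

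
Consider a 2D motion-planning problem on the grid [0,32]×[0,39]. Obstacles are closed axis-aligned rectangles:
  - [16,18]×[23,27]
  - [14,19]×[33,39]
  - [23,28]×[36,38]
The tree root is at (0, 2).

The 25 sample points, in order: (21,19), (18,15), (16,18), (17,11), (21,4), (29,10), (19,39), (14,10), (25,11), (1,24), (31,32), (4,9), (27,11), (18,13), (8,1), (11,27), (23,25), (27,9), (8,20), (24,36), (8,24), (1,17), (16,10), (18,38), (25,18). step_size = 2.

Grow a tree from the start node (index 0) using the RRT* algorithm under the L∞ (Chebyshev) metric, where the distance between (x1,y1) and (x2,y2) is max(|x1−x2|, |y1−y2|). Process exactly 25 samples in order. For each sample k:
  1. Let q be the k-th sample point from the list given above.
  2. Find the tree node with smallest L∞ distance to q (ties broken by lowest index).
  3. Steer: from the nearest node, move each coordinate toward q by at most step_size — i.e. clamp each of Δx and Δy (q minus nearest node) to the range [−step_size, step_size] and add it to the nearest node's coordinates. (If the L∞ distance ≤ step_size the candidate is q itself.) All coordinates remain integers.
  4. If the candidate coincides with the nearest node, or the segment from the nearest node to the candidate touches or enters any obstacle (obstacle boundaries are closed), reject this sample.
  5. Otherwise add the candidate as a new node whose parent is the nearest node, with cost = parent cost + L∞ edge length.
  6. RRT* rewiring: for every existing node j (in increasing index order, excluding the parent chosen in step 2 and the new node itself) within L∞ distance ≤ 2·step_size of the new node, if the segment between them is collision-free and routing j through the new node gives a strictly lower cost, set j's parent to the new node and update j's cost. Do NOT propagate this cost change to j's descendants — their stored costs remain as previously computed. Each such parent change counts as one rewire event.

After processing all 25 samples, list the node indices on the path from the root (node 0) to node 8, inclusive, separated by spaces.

Path: 0 1 2 3 4 5 6 8

1. q=(21,19) nearest=0 d=21 new=(2,4) → add node 1 parent=0 cost=2
2. q=(18,15) nearest=1 d=16 new=(4,6) → add node 2 parent=1 cost=4
3. q=(16,18) nearest=2 d=12 new=(6,8) → add node 3 parent=2 cost=6
4. q=(17,11) nearest=3 d=11 new=(8,10) → add node 4 parent=3 cost=8
5. q=(21,4) nearest=4 d=13 new=(10,8) → add node 5 parent=4 cost=10
6. q=(29,10) nearest=5 d=19 new=(12,10) → add node 6 parent=5 cost=12
7. q=(19,39) nearest=4 d=29 new=(10,12) → add node 7 parent=4 cost=10
8. q=(14,10) nearest=6 d=2 new=(14,10) → add node 8 parent=6 cost=14
9. q=(25,11) nearest=8 d=11 new=(16,11) → add node 9 parent=8 cost=16
10. q=(1,24) nearest=7 d=12 new=(8,14) → add node 10 parent=7 cost=12
11. q=(31,32) nearest=7 d=21 new=(12,14) → add node 11 parent=7 cost=12
12. q=(4,9) nearest=3 d=2 new=(4,9) → add node 12 parent=3 cost=8
13. q=(27,11) nearest=9 d=11 new=(18,11) → add node 13 parent=9 cost=18
14. q=(18,13) nearest=9 d=2 new=(18,13) → add node 14 parent=9 cost=18
15. q=(8,1) nearest=2 d=5 new=(6,4) → add node 15 parent=2 cost=6
16. q=(11,27) nearest=10 d=13 new=(10,16) → add node 16 parent=10 cost=14
17. q=(23,25) nearest=11 d=11 new=(14,16) → add node 17 parent=11 cost=14
18. q=(27,9) nearest=13 d=9 new=(20,9) → add node 18 parent=13 cost=20
19. q=(8,20) nearest=16 d=4 new=(8,18) → add node 19 parent=16 cost=16
20. q=(24,36) nearest=19 d=18 new=(10,20) → add node 20 parent=19 cost=18
21. q=(8,24) nearest=20 d=4 new=(8,22) → add node 21 parent=20 cost=20
22. q=(1,17) nearest=4 d=7 new=(6,12) → add node 22 parent=4 cost=10
23. q=(16,10) nearest=9 d=1 new=(16,10) → add node 23 parent=9 cost=17
24. q=(18,38) nearest=21 d=16 new=(10,24) → add node 24 parent=21 cost=22
25. q=(25,18) nearest=13 d=7 new=(20,13) → add node 25 parent=13 cost=20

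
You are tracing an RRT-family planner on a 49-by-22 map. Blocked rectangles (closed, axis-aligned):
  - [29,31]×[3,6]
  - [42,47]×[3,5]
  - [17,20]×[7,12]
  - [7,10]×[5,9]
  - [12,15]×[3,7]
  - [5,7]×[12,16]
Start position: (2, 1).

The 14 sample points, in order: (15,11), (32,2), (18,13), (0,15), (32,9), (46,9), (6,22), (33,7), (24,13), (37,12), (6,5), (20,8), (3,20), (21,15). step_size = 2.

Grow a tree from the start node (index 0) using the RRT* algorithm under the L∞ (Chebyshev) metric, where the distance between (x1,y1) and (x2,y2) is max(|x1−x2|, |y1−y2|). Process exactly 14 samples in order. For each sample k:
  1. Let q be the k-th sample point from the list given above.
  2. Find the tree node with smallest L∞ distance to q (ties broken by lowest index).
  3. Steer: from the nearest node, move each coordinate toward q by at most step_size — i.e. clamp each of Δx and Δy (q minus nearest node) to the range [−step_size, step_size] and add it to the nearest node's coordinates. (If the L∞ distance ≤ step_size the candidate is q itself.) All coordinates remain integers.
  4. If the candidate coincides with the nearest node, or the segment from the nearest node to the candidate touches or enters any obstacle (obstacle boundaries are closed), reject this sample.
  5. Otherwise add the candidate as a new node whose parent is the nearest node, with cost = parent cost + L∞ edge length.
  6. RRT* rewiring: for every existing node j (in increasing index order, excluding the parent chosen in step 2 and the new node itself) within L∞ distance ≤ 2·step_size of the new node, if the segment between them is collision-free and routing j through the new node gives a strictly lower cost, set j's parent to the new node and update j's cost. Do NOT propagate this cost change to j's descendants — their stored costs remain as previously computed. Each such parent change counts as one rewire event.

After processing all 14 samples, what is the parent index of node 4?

1. q=(15,11) nearest=0 d=13 new=(4,3) → add node 1 parent=0 cost=2
2. q=(32,2) nearest=1 d=28 new=(6,2) → add node 2 parent=1 cost=4
3. q=(18,13) nearest=2 d=12 new=(8,4) → add node 3 parent=2 cost=6
4. q=(0,15) nearest=3 d=11 new=(6,6) → blocked by [7,10]×[5,9], reject
5. q=(32,9) nearest=3 d=24 new=(10,6) → blocked by [7,10]×[5,9], reject
6. q=(46,9) nearest=3 d=38 new=(10,6) → blocked by [7,10]×[5,9], reject
7. q=(6,22) nearest=3 d=18 new=(6,6) → blocked by [7,10]×[5,9], reject
8. q=(33,7) nearest=3 d=25 new=(10,6) → blocked by [7,10]×[5,9], reject
9. q=(24,13) nearest=3 d=16 new=(10,6) → blocked by [7,10]×[5,9], reject
10. q=(37,12) nearest=3 d=29 new=(10,6) → blocked by [7,10]×[5,9], reject
11. q=(6,5) nearest=1 d=2 new=(6,5) → add node 4 parent=1 cost=4
12. q=(20,8) nearest=3 d=12 new=(10,6) → blocked by [7,10]×[5,9], reject
13. q=(3,20) nearest=4 d=15 new=(4,7) → add node 5 parent=4 cost=6
14. q=(21,15) nearest=3 d=13 new=(10,6) → blocked by [7,10]×[5,9], reject

Parent of node 4: 1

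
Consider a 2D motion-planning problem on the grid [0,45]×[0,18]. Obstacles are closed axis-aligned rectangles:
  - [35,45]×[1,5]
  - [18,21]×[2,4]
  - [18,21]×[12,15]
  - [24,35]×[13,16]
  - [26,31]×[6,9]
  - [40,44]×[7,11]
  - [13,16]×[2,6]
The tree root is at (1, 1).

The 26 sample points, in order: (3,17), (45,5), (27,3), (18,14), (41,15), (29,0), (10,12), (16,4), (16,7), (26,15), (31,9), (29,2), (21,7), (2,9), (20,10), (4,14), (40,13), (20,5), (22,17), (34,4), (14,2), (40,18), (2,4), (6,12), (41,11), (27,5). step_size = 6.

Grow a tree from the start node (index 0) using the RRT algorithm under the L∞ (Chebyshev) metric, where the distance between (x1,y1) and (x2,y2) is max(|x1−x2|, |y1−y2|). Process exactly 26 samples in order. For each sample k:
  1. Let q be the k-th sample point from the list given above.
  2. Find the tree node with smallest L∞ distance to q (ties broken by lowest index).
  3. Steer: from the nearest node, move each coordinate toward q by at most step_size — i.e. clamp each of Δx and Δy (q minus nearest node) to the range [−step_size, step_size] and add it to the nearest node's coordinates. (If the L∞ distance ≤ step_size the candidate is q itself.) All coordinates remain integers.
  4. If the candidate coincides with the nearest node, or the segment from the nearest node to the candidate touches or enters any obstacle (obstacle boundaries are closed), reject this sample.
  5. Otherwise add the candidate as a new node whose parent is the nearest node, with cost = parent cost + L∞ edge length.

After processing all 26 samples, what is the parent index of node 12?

1. q=(3,17) nearest=0 d=16 new=(3,7) → add node 1 parent=0 cost=6
2. q=(45,5) nearest=1 d=42 new=(9,5) → add node 2 parent=1 cost=12
3. q=(27,3) nearest=2 d=18 new=(15,3) → blocked by [13,16]×[2,6], reject
4. q=(18,14) nearest=2 d=9 new=(15,11) → add node 3 parent=2 cost=18
5. q=(41,15) nearest=3 d=26 new=(21,15) → blocked by [18,21]×[12,15], reject
6. q=(29,0) nearest=3 d=14 new=(21,5) → add node 4 parent=3 cost=24
7. q=(10,12) nearest=3 d=5 new=(10,12) → add node 5 parent=3 cost=23
8. q=(16,4) nearest=4 d=5 new=(16,4) → blocked by [13,16]×[2,6], reject
9. q=(16,7) nearest=3 d=4 new=(16,7) → add node 6 parent=3 cost=22
10. q=(26,15) nearest=4 d=10 new=(26,11) → add node 7 parent=4 cost=30
11. q=(31,9) nearest=7 d=5 new=(31,9) → blocked by [26,31]×[6,9], reject
12. q=(29,2) nearest=4 d=8 new=(27,2) → add node 8 parent=4 cost=30
13. q=(21,7) nearest=4 d=2 new=(21,7) → add node 9 parent=4 cost=26
14. q=(2,9) nearest=1 d=2 new=(2,9) → add node 10 parent=1 cost=8
15. q=(20,10) nearest=9 d=3 new=(20,10) → add node 11 parent=9 cost=29
16. q=(4,14) nearest=10 d=5 new=(4,14) → add node 12 parent=10 cost=13
17. q=(40,13) nearest=8 d=13 new=(33,8) → blocked by [26,31]×[6,9], reject
18. q=(20,5) nearest=4 d=1 new=(20,5) → add node 13 parent=4 cost=25
19. q=(22,17) nearest=7 d=6 new=(22,17) → blocked by [24,35]×[13,16], reject
20. q=(34,4) nearest=8 d=7 new=(33,4) → add node 14 parent=8 cost=36
21. q=(14,2) nearest=2 d=5 new=(14,2) → blocked by [13,16]×[2,6], reject
22. q=(40,18) nearest=7 d=14 new=(32,17) → blocked by [24,35]×[13,16], reject
23. q=(2,4) nearest=0 d=3 new=(2,4) → add node 15 parent=0 cost=3
24. q=(6,12) nearest=12 d=2 new=(6,12) → add node 16 parent=12 cost=15
25. q=(41,11) nearest=14 d=8 new=(39,10) → add node 17 parent=14 cost=42
26. q=(27,5) nearest=8 d=3 new=(27,5) → add node 18 parent=8 cost=33

Parent of node 12: 10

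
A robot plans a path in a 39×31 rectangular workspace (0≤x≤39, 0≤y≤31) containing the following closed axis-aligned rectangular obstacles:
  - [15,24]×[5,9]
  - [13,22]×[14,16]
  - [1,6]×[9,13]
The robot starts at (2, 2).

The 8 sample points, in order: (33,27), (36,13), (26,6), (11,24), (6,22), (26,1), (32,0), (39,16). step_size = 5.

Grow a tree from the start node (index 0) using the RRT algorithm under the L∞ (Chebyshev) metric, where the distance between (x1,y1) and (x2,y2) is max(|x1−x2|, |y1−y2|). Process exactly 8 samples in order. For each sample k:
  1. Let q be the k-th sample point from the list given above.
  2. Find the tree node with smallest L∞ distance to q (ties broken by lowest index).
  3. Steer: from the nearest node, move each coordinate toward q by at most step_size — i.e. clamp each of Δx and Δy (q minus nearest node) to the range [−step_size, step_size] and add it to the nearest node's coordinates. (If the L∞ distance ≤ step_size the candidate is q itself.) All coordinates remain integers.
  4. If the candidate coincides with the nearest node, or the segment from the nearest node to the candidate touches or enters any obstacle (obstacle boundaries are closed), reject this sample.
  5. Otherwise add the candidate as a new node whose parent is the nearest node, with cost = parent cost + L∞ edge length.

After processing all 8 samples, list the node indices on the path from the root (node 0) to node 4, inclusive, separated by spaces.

1. q=(33,27) nearest=0 d=31 new=(7,7) → add node 1 parent=0 cost=5
2. q=(36,13) nearest=1 d=29 new=(12,12) → add node 2 parent=1 cost=10
3. q=(26,6) nearest=2 d=14 new=(17,7) → blocked by [15,24]×[5,9], reject
4. q=(11,24) nearest=2 d=12 new=(11,17) → add node 3 parent=2 cost=15
5. q=(6,22) nearest=3 d=5 new=(6,22) → add node 4 parent=3 cost=20
6. q=(26,1) nearest=2 d=14 new=(17,7) → blocked by [15,24]×[5,9], reject
7. q=(32,0) nearest=2 d=20 new=(17,7) → blocked by [15,24]×[5,9], reject
8. q=(39,16) nearest=2 d=27 new=(17,16) → blocked by [13,22]×[14,16], reject

Path: 0 1 2 3 4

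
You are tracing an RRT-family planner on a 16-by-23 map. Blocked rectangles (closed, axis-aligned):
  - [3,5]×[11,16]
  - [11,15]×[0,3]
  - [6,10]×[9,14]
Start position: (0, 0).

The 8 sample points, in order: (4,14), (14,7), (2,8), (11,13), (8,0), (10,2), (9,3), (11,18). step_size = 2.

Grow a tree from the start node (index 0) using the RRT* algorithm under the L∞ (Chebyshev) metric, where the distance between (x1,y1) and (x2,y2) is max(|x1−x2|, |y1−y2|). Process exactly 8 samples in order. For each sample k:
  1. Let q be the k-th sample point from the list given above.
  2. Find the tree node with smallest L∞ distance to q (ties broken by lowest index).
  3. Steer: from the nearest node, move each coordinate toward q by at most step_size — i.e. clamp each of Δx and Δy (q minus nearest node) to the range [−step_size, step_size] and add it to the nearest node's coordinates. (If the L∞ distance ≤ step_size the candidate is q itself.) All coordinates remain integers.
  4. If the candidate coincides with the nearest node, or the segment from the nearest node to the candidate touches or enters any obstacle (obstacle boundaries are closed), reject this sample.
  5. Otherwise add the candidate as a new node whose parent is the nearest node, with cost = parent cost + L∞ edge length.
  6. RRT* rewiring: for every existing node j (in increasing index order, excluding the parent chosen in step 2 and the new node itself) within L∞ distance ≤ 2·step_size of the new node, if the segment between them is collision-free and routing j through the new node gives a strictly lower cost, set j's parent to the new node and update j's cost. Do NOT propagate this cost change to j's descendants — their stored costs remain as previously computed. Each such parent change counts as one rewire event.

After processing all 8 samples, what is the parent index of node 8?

1. q=(4,14) nearest=0 d=14 new=(2,2) → add node 1 parent=0 cost=2
2. q=(14,7) nearest=1 d=12 new=(4,4) → add node 2 parent=1 cost=4
3. q=(2,8) nearest=2 d=4 new=(2,6) → add node 3 parent=2 cost=6
4. q=(11,13) nearest=2 d=9 new=(6,6) → add node 4 parent=2 cost=6
5. q=(8,0) nearest=2 d=4 new=(6,2) → add node 5 parent=2 cost=6
6. q=(10,2) nearest=4 d=4 new=(8,4) → add node 6 parent=4 cost=8
7. q=(9,3) nearest=6 d=1 new=(9,3) → add node 7 parent=6 cost=9
8. q=(11,18) nearest=3 d=12 new=(4,8) → add node 8 parent=3 cost=8

Parent of node 8: 3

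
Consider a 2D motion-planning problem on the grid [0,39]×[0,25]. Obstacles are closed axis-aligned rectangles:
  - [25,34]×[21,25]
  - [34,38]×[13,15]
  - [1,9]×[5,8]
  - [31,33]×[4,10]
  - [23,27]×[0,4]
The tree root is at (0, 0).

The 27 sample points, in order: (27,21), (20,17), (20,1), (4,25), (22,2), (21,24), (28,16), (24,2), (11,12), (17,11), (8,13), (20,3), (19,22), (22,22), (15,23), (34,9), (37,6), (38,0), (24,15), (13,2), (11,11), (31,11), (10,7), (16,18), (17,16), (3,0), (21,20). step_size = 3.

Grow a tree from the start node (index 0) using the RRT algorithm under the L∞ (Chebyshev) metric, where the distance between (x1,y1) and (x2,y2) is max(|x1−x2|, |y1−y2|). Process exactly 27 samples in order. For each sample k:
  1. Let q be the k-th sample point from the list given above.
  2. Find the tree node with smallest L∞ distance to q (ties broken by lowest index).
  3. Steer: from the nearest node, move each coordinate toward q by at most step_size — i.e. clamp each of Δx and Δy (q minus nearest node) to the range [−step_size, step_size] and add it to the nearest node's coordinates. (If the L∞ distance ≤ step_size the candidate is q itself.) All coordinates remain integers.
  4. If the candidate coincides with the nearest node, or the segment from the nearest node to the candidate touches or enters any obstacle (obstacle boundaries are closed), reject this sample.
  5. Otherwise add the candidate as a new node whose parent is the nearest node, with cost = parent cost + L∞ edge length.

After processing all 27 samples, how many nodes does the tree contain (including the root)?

Node count: 24

1. q=(27,21) nearest=0 d=27 new=(3,3) → add node 1 parent=0 cost=3
2. q=(20,17) nearest=1 d=17 new=(6,6) → blocked by [1,9]×[5,8], reject
3. q=(20,1) nearest=1 d=17 new=(6,1) → add node 2 parent=1 cost=6
4. q=(4,25) nearest=1 d=22 new=(4,6) → blocked by [1,9]×[5,8], reject
5. q=(22,2) nearest=2 d=16 new=(9,2) → add node 3 parent=2 cost=9
6. q=(21,24) nearest=1 d=21 new=(6,6) → blocked by [1,9]×[5,8], reject
7. q=(28,16) nearest=3 d=19 new=(12,5) → add node 4 parent=3 cost=12
8. q=(24,2) nearest=4 d=12 new=(15,2) → add node 5 parent=4 cost=15
9. q=(11,12) nearest=4 d=7 new=(11,8) → add node 6 parent=4 cost=15
10. q=(17,11) nearest=4 d=6 new=(15,8) → add node 7 parent=4 cost=15
11. q=(8,13) nearest=6 d=5 new=(8,11) → add node 8 parent=6 cost=18
12. q=(20,3) nearest=5 d=5 new=(18,3) → add node 9 parent=5 cost=18
13. q=(19,22) nearest=8 d=11 new=(11,14) → add node 10 parent=8 cost=21
14. q=(22,22) nearest=10 d=11 new=(14,17) → add node 11 parent=10 cost=24
15. q=(15,23) nearest=11 d=6 new=(15,20) → add node 12 parent=11 cost=27
16. q=(34,9) nearest=9 d=16 new=(21,6) → add node 13 parent=9 cost=21
17. q=(37,6) nearest=13 d=16 new=(24,6) → add node 14 parent=13 cost=24
18. q=(38,0) nearest=14 d=14 new=(27,3) → blocked by [23,27]×[0,4], reject
19. q=(24,15) nearest=7 d=9 new=(18,11) → add node 15 parent=7 cost=18
20. q=(13,2) nearest=5 d=2 new=(13,2) → add node 16 parent=5 cost=17
21. q=(11,11) nearest=6 d=3 new=(11,11) → add node 17 parent=6 cost=18
22. q=(31,11) nearest=14 d=7 new=(27,9) → add node 18 parent=14 cost=27
23. q=(10,7) nearest=6 d=1 new=(10,7) → add node 19 parent=6 cost=16
24. q=(16,18) nearest=11 d=2 new=(16,18) → add node 20 parent=11 cost=26
25. q=(17,16) nearest=20 d=2 new=(17,16) → add node 21 parent=20 cost=28
26. q=(3,0) nearest=0 d=3 new=(3,0) → add node 22 parent=0 cost=3
27. q=(21,20) nearest=21 d=4 new=(20,19) → add node 23 parent=21 cost=31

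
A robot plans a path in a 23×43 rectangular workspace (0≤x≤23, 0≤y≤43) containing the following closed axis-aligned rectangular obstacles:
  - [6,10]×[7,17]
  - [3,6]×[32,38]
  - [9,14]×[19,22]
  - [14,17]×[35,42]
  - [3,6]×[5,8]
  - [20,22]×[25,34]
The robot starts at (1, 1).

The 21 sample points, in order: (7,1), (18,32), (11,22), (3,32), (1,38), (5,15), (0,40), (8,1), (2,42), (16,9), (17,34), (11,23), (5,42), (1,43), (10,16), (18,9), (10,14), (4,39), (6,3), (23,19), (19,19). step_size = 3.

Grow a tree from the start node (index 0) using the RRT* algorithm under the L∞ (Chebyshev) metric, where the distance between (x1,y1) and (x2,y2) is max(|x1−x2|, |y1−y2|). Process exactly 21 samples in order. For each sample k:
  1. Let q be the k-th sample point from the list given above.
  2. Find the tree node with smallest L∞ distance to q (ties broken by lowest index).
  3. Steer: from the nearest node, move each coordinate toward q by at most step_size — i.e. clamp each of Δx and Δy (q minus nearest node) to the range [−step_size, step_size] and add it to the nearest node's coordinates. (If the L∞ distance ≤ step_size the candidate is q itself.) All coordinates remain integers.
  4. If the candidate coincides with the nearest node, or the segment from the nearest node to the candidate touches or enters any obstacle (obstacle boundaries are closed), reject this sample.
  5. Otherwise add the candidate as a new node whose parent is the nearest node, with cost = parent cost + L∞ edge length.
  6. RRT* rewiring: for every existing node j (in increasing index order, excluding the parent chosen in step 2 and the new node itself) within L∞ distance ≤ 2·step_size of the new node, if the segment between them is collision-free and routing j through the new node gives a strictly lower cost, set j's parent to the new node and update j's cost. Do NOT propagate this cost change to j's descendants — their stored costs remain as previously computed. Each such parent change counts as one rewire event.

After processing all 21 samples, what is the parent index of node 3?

1. q=(7,1) nearest=0 d=6 new=(4,1) → add node 1 parent=0 cost=3
2. q=(18,32) nearest=0 d=31 new=(4,4) → add node 2 parent=0 cost=3
3. q=(11,22) nearest=2 d=18 new=(7,7) → blocked by [6,10]×[7,17], reject
4. q=(3,32) nearest=2 d=28 new=(3,7) → blocked by [3,6]×[5,8], reject
5. q=(1,38) nearest=2 d=34 new=(1,7) → blocked by [3,6]×[5,8], reject
6. q=(5,15) nearest=2 d=11 new=(5,7) → blocked by [3,6]×[5,8], reject
7. q=(0,40) nearest=2 d=36 new=(1,7) → blocked by [3,6]×[5,8], reject
8. q=(8,1) nearest=1 d=4 new=(7,1) → add node 3 parent=1 cost=6
9. q=(2,42) nearest=2 d=38 new=(2,7) → blocked by [3,6]×[5,8], reject
10. q=(16,9) nearest=3 d=9 new=(10,4) → add node 4 parent=3 cost=9
11. q=(17,34) nearest=2 d=30 new=(7,7) → blocked by [6,10]×[7,17], reject
12. q=(11,23) nearest=2 d=19 new=(7,7) → blocked by [6,10]×[7,17], reject
13. q=(5,42) nearest=2 d=38 new=(5,7) → blocked by [3,6]×[5,8], reject
14. q=(1,43) nearest=2 d=39 new=(1,7) → blocked by [3,6]×[5,8], reject
15. q=(10,16) nearest=2 d=12 new=(7,7) → blocked by [6,10]×[7,17], reject
16. q=(18,9) nearest=4 d=8 new=(13,7) → add node 5 parent=4 cost=12
17. q=(10,14) nearest=5 d=7 new=(10,10) → blocked by [6,10]×[7,17], reject
18. q=(4,39) nearest=5 d=32 new=(10,10) → blocked by [6,10]×[7,17], reject
19. q=(6,3) nearest=1 d=2 new=(6,3) → add node 6 parent=1 cost=5
20. q=(23,19) nearest=5 d=12 new=(16,10) → add node 7 parent=5 cost=15
21. q=(19,19) nearest=7 d=9 new=(19,13) → add node 8 parent=7 cost=18

Parent of node 3: 1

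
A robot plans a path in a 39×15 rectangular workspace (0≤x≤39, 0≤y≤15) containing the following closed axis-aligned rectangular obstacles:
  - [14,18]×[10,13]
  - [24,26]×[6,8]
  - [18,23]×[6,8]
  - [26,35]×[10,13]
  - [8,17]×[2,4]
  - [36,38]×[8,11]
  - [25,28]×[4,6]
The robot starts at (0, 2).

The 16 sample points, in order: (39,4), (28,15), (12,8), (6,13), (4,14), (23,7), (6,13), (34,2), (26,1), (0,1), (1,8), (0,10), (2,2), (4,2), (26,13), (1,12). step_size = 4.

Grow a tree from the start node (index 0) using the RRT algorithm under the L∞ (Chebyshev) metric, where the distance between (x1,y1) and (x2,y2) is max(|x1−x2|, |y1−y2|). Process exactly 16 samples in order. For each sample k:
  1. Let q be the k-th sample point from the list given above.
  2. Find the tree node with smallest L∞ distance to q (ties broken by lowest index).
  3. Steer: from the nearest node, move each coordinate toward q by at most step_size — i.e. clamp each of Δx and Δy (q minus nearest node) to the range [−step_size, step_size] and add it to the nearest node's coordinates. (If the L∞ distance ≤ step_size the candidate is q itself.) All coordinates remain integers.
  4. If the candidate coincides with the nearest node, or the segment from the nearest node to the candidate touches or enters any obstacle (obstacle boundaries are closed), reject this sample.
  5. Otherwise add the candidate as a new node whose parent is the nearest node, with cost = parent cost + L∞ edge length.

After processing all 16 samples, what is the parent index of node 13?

Parent of node 13: 0

1. q=(39,4) nearest=0 d=39 new=(4,4) → add node 1 parent=0 cost=4
2. q=(28,15) nearest=1 d=24 new=(8,8) → add node 2 parent=1 cost=8
3. q=(12,8) nearest=2 d=4 new=(12,8) → add node 3 parent=2 cost=12
4. q=(6,13) nearest=2 d=5 new=(6,12) → add node 4 parent=2 cost=12
5. q=(4,14) nearest=4 d=2 new=(4,14) → add node 5 parent=4 cost=14
6. q=(23,7) nearest=3 d=11 new=(16,7) → add node 6 parent=3 cost=16
7. q=(6,13) nearest=4 d=1 new=(6,13) → add node 7 parent=4 cost=13
8. q=(34,2) nearest=6 d=18 new=(20,3) → add node 8 parent=6 cost=20
9. q=(26,1) nearest=8 d=6 new=(24,1) → add node 9 parent=8 cost=24
10. q=(0,1) nearest=0 d=1 new=(0,1) → add node 10 parent=0 cost=1
11. q=(1,8) nearest=1 d=4 new=(1,8) → add node 11 parent=1 cost=8
12. q=(0,10) nearest=11 d=2 new=(0,10) → add node 12 parent=11 cost=10
13. q=(2,2) nearest=0 d=2 new=(2,2) → add node 13 parent=0 cost=2
14. q=(4,2) nearest=1 d=2 new=(4,2) → add node 14 parent=1 cost=6
15. q=(26,13) nearest=6 d=10 new=(20,11) → add node 15 parent=6 cost=20
16. q=(1,12) nearest=12 d=2 new=(1,12) → add node 16 parent=12 cost=12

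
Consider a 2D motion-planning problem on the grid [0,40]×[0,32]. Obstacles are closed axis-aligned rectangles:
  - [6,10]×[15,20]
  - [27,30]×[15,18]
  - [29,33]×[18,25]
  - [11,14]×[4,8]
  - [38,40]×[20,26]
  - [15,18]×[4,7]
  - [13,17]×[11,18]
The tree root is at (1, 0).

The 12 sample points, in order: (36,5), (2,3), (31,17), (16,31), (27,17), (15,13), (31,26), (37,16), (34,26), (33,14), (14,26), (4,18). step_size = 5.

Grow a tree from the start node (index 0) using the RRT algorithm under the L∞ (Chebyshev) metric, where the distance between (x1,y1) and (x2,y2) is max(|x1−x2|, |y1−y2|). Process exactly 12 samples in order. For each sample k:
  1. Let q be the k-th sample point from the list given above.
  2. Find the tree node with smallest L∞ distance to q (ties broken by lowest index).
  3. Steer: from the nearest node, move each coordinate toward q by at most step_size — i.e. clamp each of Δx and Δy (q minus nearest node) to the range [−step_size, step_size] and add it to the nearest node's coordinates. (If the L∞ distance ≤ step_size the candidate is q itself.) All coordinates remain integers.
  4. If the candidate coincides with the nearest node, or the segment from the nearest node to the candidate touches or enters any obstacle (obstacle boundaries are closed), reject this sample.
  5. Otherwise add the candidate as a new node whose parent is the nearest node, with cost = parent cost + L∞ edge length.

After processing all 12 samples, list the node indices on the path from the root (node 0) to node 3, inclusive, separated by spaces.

Path: 0 1 3

1. q=(36,5) nearest=0 d=35 new=(6,5) → add node 1 parent=0 cost=5
2. q=(2,3) nearest=0 d=3 new=(2,3) → add node 2 parent=0 cost=3
3. q=(31,17) nearest=1 d=25 new=(11,10) → add node 3 parent=1 cost=10
4. q=(16,31) nearest=3 d=21 new=(16,15) → blocked by [13,17]×[11,18], reject
5. q=(27,17) nearest=3 d=16 new=(16,15) → blocked by [13,17]×[11,18], reject
6. q=(15,13) nearest=3 d=4 new=(15,13) → blocked by [13,17]×[11,18], reject
7. q=(31,26) nearest=3 d=20 new=(16,15) → blocked by [13,17]×[11,18], reject
8. q=(37,16) nearest=3 d=26 new=(16,15) → blocked by [13,17]×[11,18], reject
9. q=(34,26) nearest=3 d=23 new=(16,15) → blocked by [13,17]×[11,18], reject
10. q=(33,14) nearest=3 d=22 new=(16,14) → blocked by [13,17]×[11,18], reject
11. q=(14,26) nearest=3 d=16 new=(14,15) → blocked by [13,17]×[11,18], reject
12. q=(4,18) nearest=3 d=8 new=(6,15) → blocked by [6,10]×[15,20], reject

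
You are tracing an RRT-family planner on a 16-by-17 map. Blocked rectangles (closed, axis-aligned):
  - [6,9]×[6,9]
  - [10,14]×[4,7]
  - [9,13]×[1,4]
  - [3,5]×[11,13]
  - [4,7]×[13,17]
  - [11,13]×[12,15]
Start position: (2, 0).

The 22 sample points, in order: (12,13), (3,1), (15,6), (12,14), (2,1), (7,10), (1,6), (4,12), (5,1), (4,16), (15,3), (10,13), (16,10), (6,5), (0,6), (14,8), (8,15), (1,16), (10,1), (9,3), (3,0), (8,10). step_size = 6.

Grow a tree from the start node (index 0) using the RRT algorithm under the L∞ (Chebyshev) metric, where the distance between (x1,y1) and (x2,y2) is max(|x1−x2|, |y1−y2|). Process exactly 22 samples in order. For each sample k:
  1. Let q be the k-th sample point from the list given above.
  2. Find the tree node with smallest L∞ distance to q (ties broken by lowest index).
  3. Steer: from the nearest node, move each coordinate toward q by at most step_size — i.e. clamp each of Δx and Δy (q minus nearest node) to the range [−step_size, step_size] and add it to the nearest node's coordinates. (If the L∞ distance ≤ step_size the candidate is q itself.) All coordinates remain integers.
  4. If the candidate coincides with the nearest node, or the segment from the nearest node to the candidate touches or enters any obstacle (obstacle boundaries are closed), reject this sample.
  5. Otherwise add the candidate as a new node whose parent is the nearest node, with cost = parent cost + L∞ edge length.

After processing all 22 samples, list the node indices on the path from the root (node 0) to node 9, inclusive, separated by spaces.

1. q=(12,13) nearest=0 d=13 new=(8,6) → blocked by [6,9]×[6,9], reject
2. q=(3,1) nearest=0 d=1 new=(3,1) → add node 1 parent=0 cost=1
3. q=(15,6) nearest=1 d=12 new=(9,6) → blocked by [6,9]×[6,9], reject
4. q=(12,14) nearest=1 d=13 new=(9,7) → blocked by [6,9]×[6,9], reject
5. q=(2,1) nearest=0 d=1 new=(2,1) → add node 2 parent=0 cost=1
6. q=(7,10) nearest=1 d=9 new=(7,7) → blocked by [6,9]×[6,9], reject
7. q=(1,6) nearest=1 d=5 new=(1,6) → add node 3 parent=1 cost=6
8. q=(4,12) nearest=3 d=6 new=(4,12) → blocked by [3,5]×[11,13], reject
9. q=(5,1) nearest=1 d=2 new=(5,1) → add node 4 parent=1 cost=3
10. q=(4,16) nearest=3 d=10 new=(4,12) → blocked by [3,5]×[11,13], reject
11. q=(15,3) nearest=4 d=10 new=(11,3) → blocked by [9,13]×[1,4], reject
12. q=(10,13) nearest=3 d=9 new=(7,12) → add node 5 parent=3 cost=12
13. q=(16,10) nearest=5 d=9 new=(13,10) → add node 6 parent=5 cost=18
14. q=(6,5) nearest=1 d=4 new=(6,5) → add node 7 parent=1 cost=5
15. q=(0,6) nearest=3 d=1 new=(0,6) → add node 8 parent=3 cost=7
16. q=(14,8) nearest=6 d=2 new=(14,8) → add node 9 parent=6 cost=20
17. q=(8,15) nearest=5 d=3 new=(8,15) → add node 10 parent=5 cost=15
18. q=(1,16) nearest=5 d=6 new=(1,16) → blocked by [4,7]×[13,17], reject
19. q=(10,1) nearest=7 d=4 new=(10,1) → blocked by [9,13]×[1,4], reject
20. q=(9,3) nearest=7 d=3 new=(9,3) → blocked by [9,13]×[1,4], reject
21. q=(3,0) nearest=0 d=1 new=(3,0) → add node 11 parent=0 cost=1
22. q=(8,10) nearest=5 d=2 new=(8,10) → add node 12 parent=5 cost=14

Path: 0 1 3 5 6 9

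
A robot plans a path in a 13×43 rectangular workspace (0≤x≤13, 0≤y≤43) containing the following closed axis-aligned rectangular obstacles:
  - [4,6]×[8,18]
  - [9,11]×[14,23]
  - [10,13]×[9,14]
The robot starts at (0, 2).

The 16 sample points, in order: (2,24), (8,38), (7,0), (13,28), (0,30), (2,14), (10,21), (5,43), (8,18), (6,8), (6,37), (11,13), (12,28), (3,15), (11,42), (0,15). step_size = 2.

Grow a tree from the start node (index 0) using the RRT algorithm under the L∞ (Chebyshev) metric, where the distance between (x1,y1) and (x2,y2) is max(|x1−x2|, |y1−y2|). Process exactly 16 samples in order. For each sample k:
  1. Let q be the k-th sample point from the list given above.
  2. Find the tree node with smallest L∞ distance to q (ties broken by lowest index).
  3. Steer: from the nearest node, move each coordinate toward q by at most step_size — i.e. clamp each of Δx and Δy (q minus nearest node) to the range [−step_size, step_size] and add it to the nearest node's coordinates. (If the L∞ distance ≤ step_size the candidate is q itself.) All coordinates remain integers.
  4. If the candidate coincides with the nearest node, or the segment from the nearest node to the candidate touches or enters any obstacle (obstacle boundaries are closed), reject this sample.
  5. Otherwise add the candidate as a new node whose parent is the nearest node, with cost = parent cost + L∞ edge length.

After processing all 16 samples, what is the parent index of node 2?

1. q=(2,24) nearest=0 d=22 new=(2,4) → add node 1 parent=0 cost=2
2. q=(8,38) nearest=1 d=34 new=(4,6) → add node 2 parent=1 cost=4
3. q=(7,0) nearest=1 d=5 new=(4,2) → add node 3 parent=1 cost=4
4. q=(13,28) nearest=2 d=22 new=(6,8) → blocked by [4,6]×[8,18], reject
5. q=(0,30) nearest=2 d=24 new=(2,8) → add node 4 parent=2 cost=6
6. q=(2,14) nearest=4 d=6 new=(2,10) → add node 5 parent=4 cost=8
7. q=(10,21) nearest=5 d=11 new=(4,12) → blocked by [4,6]×[8,18], reject
8. q=(5,43) nearest=5 d=33 new=(4,12) → blocked by [4,6]×[8,18], reject
9. q=(8,18) nearest=5 d=8 new=(4,12) → blocked by [4,6]×[8,18], reject
10. q=(6,8) nearest=2 d=2 new=(6,8) → blocked by [4,6]×[8,18], reject
11. q=(6,37) nearest=5 d=27 new=(4,12) → blocked by [4,6]×[8,18], reject
12. q=(11,13) nearest=2 d=7 new=(6,8) → blocked by [4,6]×[8,18], reject
13. q=(12,28) nearest=5 d=18 new=(4,12) → blocked by [4,6]×[8,18], reject
14. q=(3,15) nearest=5 d=5 new=(3,12) → add node 6 parent=5 cost=10
15. q=(11,42) nearest=6 d=30 new=(5,14) → blocked by [4,6]×[8,18], reject
16. q=(0,15) nearest=6 d=3 new=(1,14) → add node 7 parent=6 cost=12

Parent of node 2: 1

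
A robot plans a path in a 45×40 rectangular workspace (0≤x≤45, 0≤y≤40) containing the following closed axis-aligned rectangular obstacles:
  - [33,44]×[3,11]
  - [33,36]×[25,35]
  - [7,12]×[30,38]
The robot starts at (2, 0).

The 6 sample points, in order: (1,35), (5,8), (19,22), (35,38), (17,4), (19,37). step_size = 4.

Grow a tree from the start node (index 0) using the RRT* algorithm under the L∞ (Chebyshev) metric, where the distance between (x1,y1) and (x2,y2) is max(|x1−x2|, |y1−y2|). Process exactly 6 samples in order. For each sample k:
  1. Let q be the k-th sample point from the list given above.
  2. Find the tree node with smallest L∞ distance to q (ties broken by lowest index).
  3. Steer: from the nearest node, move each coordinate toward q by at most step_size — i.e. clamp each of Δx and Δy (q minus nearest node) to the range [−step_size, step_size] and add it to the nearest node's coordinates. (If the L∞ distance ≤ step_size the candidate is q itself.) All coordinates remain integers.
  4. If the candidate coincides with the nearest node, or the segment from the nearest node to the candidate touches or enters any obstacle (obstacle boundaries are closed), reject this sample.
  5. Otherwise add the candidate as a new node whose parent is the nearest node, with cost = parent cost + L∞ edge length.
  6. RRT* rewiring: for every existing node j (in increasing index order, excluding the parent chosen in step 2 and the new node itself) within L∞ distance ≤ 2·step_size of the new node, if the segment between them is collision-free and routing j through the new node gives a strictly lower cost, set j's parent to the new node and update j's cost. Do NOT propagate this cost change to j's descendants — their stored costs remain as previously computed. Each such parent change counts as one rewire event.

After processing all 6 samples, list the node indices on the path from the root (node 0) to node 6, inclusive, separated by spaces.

Path: 0 1 2 3 4 6

1. q=(1,35) nearest=0 d=35 new=(1,4) → add node 1 parent=0 cost=4
2. q=(5,8) nearest=1 d=4 new=(5,8) → add node 2 parent=1 cost=8
3. q=(19,22) nearest=2 d=14 new=(9,12) → add node 3 parent=2 cost=12
4. q=(35,38) nearest=3 d=26 new=(13,16) → add node 4 parent=3 cost=16
5. q=(17,4) nearest=3 d=8 new=(13,8) → add node 5 parent=3 cost=16
6. q=(19,37) nearest=4 d=21 new=(17,20) → add node 6 parent=4 cost=20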